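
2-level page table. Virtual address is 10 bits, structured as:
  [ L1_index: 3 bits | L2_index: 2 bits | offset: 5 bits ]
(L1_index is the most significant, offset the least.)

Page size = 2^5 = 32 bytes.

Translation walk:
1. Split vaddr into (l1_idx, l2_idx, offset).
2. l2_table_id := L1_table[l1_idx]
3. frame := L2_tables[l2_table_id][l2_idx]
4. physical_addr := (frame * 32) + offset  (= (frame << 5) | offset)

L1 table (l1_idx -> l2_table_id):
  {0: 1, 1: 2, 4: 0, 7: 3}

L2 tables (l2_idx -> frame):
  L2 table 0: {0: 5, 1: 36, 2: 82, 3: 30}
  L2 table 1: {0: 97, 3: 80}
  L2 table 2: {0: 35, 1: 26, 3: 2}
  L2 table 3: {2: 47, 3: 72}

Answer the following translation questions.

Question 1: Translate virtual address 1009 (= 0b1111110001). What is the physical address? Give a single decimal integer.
vaddr = 1009 = 0b1111110001
Split: l1_idx=7, l2_idx=3, offset=17
L1[7] = 3
L2[3][3] = 72
paddr = 72 * 32 + 17 = 2321

Answer: 2321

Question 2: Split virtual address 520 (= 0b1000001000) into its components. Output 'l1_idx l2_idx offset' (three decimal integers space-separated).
vaddr = 520 = 0b1000001000
  top 3 bits -> l1_idx = 4
  next 2 bits -> l2_idx = 0
  bottom 5 bits -> offset = 8

Answer: 4 0 8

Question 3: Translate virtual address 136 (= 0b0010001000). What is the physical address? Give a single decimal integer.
Answer: 1128

Derivation:
vaddr = 136 = 0b0010001000
Split: l1_idx=1, l2_idx=0, offset=8
L1[1] = 2
L2[2][0] = 35
paddr = 35 * 32 + 8 = 1128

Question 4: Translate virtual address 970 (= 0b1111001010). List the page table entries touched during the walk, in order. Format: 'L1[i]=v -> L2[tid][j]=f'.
Answer: L1[7]=3 -> L2[3][2]=47

Derivation:
vaddr = 970 = 0b1111001010
Split: l1_idx=7, l2_idx=2, offset=10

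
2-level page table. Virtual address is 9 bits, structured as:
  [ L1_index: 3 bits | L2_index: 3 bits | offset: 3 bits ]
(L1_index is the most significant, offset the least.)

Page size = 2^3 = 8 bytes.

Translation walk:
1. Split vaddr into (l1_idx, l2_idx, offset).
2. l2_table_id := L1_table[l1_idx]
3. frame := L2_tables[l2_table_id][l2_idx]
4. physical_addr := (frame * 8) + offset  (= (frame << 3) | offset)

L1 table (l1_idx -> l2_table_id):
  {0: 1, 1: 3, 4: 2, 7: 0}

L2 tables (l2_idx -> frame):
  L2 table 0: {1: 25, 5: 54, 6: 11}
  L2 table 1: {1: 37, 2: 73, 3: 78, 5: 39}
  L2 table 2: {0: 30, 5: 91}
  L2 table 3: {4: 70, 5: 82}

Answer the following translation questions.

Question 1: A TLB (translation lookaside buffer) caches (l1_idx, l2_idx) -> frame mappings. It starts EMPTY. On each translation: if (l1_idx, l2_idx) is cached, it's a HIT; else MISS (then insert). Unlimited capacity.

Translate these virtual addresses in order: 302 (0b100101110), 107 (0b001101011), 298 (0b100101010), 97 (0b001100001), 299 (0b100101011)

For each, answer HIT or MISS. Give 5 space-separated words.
Answer: MISS MISS HIT MISS HIT

Derivation:
vaddr=302: (4,5) not in TLB -> MISS, insert
vaddr=107: (1,5) not in TLB -> MISS, insert
vaddr=298: (4,5) in TLB -> HIT
vaddr=97: (1,4) not in TLB -> MISS, insert
vaddr=299: (4,5) in TLB -> HIT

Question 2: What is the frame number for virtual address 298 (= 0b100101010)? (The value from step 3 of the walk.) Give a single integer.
vaddr = 298: l1_idx=4, l2_idx=5
L1[4] = 2; L2[2][5] = 91

Answer: 91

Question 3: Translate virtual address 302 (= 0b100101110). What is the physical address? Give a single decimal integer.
vaddr = 302 = 0b100101110
Split: l1_idx=4, l2_idx=5, offset=6
L1[4] = 2
L2[2][5] = 91
paddr = 91 * 8 + 6 = 734

Answer: 734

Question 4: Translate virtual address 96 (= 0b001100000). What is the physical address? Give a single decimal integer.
Answer: 560

Derivation:
vaddr = 96 = 0b001100000
Split: l1_idx=1, l2_idx=4, offset=0
L1[1] = 3
L2[3][4] = 70
paddr = 70 * 8 + 0 = 560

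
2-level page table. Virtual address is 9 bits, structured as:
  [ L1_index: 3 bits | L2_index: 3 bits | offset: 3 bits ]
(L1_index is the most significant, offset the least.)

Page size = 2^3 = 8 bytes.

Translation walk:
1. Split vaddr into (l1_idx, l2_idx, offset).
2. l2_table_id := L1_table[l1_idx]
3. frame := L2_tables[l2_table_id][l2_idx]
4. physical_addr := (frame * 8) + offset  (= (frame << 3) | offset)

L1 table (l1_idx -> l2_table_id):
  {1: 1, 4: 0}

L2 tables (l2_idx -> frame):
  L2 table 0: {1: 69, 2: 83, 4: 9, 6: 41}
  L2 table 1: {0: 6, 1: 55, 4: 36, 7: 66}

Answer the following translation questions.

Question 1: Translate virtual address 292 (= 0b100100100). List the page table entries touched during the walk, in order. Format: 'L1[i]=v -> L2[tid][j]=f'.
vaddr = 292 = 0b100100100
Split: l1_idx=4, l2_idx=4, offset=4

Answer: L1[4]=0 -> L2[0][4]=9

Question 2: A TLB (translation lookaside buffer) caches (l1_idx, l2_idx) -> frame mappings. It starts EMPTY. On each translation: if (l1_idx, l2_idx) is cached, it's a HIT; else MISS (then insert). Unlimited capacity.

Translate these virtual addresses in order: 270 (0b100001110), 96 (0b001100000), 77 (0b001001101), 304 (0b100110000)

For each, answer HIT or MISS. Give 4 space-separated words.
vaddr=270: (4,1) not in TLB -> MISS, insert
vaddr=96: (1,4) not in TLB -> MISS, insert
vaddr=77: (1,1) not in TLB -> MISS, insert
vaddr=304: (4,6) not in TLB -> MISS, insert

Answer: MISS MISS MISS MISS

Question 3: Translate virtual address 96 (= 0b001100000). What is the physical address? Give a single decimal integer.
vaddr = 96 = 0b001100000
Split: l1_idx=1, l2_idx=4, offset=0
L1[1] = 1
L2[1][4] = 36
paddr = 36 * 8 + 0 = 288

Answer: 288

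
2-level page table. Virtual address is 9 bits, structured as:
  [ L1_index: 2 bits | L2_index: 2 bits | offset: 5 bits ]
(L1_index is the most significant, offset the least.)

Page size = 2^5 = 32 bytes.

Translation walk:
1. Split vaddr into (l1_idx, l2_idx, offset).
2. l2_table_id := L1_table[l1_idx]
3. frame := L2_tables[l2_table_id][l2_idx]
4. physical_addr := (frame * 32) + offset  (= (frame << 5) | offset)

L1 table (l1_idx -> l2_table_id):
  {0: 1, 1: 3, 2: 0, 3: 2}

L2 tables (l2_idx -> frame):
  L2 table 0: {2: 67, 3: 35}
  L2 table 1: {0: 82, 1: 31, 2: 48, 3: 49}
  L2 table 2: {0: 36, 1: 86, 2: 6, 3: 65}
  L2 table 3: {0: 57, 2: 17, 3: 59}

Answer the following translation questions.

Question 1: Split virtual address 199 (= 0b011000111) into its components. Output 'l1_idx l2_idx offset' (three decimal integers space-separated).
Answer: 1 2 7

Derivation:
vaddr = 199 = 0b011000111
  top 2 bits -> l1_idx = 1
  next 2 bits -> l2_idx = 2
  bottom 5 bits -> offset = 7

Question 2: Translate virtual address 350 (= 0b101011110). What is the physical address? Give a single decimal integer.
vaddr = 350 = 0b101011110
Split: l1_idx=2, l2_idx=2, offset=30
L1[2] = 0
L2[0][2] = 67
paddr = 67 * 32 + 30 = 2174

Answer: 2174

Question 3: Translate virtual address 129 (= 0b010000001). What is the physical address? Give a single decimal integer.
vaddr = 129 = 0b010000001
Split: l1_idx=1, l2_idx=0, offset=1
L1[1] = 3
L2[3][0] = 57
paddr = 57 * 32 + 1 = 1825

Answer: 1825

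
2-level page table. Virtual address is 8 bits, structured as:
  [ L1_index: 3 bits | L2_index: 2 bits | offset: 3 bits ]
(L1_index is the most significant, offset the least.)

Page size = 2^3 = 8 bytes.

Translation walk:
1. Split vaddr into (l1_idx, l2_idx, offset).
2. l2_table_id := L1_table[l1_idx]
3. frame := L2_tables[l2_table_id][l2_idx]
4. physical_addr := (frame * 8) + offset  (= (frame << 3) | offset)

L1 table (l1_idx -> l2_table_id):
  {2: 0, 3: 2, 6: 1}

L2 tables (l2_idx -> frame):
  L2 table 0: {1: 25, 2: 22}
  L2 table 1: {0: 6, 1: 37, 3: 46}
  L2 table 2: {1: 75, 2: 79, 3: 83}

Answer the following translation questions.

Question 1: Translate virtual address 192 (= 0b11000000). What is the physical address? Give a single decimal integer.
vaddr = 192 = 0b11000000
Split: l1_idx=6, l2_idx=0, offset=0
L1[6] = 1
L2[1][0] = 6
paddr = 6 * 8 + 0 = 48

Answer: 48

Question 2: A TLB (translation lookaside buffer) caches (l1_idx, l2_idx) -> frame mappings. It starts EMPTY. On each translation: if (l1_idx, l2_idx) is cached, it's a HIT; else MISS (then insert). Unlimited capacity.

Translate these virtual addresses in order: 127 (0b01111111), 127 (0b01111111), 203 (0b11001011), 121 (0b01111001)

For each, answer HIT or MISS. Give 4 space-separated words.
vaddr=127: (3,3) not in TLB -> MISS, insert
vaddr=127: (3,3) in TLB -> HIT
vaddr=203: (6,1) not in TLB -> MISS, insert
vaddr=121: (3,3) in TLB -> HIT

Answer: MISS HIT MISS HIT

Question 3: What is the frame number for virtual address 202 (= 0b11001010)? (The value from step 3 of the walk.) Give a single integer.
vaddr = 202: l1_idx=6, l2_idx=1
L1[6] = 1; L2[1][1] = 37

Answer: 37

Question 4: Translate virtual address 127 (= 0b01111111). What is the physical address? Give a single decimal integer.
Answer: 671

Derivation:
vaddr = 127 = 0b01111111
Split: l1_idx=3, l2_idx=3, offset=7
L1[3] = 2
L2[2][3] = 83
paddr = 83 * 8 + 7 = 671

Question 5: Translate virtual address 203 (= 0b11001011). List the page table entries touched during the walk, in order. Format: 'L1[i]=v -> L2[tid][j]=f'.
Answer: L1[6]=1 -> L2[1][1]=37

Derivation:
vaddr = 203 = 0b11001011
Split: l1_idx=6, l2_idx=1, offset=3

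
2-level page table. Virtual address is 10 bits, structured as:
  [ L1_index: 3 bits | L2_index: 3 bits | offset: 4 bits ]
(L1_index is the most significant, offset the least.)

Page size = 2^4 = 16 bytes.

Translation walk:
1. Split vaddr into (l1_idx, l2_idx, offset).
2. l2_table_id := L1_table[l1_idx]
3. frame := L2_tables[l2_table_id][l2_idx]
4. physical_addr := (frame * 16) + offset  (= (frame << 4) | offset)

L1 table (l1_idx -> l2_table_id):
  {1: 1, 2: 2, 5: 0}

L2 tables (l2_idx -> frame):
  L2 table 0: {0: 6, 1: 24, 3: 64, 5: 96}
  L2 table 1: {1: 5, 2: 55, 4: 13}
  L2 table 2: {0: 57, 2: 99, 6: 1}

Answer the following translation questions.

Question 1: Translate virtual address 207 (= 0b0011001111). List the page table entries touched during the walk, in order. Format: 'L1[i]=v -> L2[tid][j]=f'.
Answer: L1[1]=1 -> L2[1][4]=13

Derivation:
vaddr = 207 = 0b0011001111
Split: l1_idx=1, l2_idx=4, offset=15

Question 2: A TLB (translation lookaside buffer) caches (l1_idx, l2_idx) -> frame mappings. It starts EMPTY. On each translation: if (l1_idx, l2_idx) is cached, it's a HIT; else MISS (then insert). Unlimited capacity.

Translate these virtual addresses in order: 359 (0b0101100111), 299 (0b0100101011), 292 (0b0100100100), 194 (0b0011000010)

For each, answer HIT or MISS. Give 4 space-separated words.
Answer: MISS MISS HIT MISS

Derivation:
vaddr=359: (2,6) not in TLB -> MISS, insert
vaddr=299: (2,2) not in TLB -> MISS, insert
vaddr=292: (2,2) in TLB -> HIT
vaddr=194: (1,4) not in TLB -> MISS, insert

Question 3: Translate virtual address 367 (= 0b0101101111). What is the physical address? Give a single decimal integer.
Answer: 31

Derivation:
vaddr = 367 = 0b0101101111
Split: l1_idx=2, l2_idx=6, offset=15
L1[2] = 2
L2[2][6] = 1
paddr = 1 * 16 + 15 = 31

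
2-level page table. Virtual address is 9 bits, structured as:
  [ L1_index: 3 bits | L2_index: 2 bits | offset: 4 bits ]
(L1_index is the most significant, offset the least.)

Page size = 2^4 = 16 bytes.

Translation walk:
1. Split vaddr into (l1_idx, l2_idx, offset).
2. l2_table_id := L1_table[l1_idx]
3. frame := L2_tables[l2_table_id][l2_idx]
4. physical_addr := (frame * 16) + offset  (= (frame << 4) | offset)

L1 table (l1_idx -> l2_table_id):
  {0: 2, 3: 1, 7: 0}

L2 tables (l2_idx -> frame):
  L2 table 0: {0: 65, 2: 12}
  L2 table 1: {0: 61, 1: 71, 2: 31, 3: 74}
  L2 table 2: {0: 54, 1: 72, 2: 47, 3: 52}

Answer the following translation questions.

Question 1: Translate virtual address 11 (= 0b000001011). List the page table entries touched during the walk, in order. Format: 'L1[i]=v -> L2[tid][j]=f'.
Answer: L1[0]=2 -> L2[2][0]=54

Derivation:
vaddr = 11 = 0b000001011
Split: l1_idx=0, l2_idx=0, offset=11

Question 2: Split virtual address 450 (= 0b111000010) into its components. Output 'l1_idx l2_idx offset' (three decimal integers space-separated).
Answer: 7 0 2

Derivation:
vaddr = 450 = 0b111000010
  top 3 bits -> l1_idx = 7
  next 2 bits -> l2_idx = 0
  bottom 4 bits -> offset = 2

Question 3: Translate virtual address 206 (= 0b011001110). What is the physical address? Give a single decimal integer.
vaddr = 206 = 0b011001110
Split: l1_idx=3, l2_idx=0, offset=14
L1[3] = 1
L2[1][0] = 61
paddr = 61 * 16 + 14 = 990

Answer: 990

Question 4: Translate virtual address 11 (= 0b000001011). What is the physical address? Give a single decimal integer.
vaddr = 11 = 0b000001011
Split: l1_idx=0, l2_idx=0, offset=11
L1[0] = 2
L2[2][0] = 54
paddr = 54 * 16 + 11 = 875

Answer: 875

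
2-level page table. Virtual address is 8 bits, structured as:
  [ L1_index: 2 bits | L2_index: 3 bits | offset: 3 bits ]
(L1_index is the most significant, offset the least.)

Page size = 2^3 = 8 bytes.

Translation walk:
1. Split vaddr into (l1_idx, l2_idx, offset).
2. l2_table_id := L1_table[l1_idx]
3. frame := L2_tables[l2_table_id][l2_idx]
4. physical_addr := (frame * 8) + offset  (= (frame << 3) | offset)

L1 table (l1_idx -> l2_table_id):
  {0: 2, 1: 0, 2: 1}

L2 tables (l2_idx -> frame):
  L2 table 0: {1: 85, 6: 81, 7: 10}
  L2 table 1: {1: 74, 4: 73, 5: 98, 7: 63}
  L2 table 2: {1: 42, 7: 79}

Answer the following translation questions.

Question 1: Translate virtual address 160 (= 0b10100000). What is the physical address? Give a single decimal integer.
Answer: 584

Derivation:
vaddr = 160 = 0b10100000
Split: l1_idx=2, l2_idx=4, offset=0
L1[2] = 1
L2[1][4] = 73
paddr = 73 * 8 + 0 = 584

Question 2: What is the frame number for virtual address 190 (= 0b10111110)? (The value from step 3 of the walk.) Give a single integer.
Answer: 63

Derivation:
vaddr = 190: l1_idx=2, l2_idx=7
L1[2] = 1; L2[1][7] = 63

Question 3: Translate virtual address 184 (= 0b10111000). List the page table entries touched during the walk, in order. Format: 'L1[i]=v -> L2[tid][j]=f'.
Answer: L1[2]=1 -> L2[1][7]=63

Derivation:
vaddr = 184 = 0b10111000
Split: l1_idx=2, l2_idx=7, offset=0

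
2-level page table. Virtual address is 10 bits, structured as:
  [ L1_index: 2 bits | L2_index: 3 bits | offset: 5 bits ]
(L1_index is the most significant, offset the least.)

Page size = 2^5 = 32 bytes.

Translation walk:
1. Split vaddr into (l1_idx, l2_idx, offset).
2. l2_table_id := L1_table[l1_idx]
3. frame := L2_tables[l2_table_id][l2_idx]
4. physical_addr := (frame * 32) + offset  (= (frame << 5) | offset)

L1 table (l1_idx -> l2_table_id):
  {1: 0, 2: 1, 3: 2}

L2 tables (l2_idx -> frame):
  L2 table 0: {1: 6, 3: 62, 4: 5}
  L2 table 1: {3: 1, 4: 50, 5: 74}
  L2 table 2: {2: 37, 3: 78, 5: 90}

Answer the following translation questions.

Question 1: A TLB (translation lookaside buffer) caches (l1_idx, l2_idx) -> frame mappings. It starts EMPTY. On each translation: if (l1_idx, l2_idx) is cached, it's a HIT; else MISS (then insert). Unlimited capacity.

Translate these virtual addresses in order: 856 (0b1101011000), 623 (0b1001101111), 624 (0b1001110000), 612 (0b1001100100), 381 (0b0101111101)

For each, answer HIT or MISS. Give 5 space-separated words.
Answer: MISS MISS HIT HIT MISS

Derivation:
vaddr=856: (3,2) not in TLB -> MISS, insert
vaddr=623: (2,3) not in TLB -> MISS, insert
vaddr=624: (2,3) in TLB -> HIT
vaddr=612: (2,3) in TLB -> HIT
vaddr=381: (1,3) not in TLB -> MISS, insert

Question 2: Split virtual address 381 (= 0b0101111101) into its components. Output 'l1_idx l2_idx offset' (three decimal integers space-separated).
vaddr = 381 = 0b0101111101
  top 2 bits -> l1_idx = 1
  next 3 bits -> l2_idx = 3
  bottom 5 bits -> offset = 29

Answer: 1 3 29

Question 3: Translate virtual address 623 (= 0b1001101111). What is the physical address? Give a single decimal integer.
Answer: 47

Derivation:
vaddr = 623 = 0b1001101111
Split: l1_idx=2, l2_idx=3, offset=15
L1[2] = 1
L2[1][3] = 1
paddr = 1 * 32 + 15 = 47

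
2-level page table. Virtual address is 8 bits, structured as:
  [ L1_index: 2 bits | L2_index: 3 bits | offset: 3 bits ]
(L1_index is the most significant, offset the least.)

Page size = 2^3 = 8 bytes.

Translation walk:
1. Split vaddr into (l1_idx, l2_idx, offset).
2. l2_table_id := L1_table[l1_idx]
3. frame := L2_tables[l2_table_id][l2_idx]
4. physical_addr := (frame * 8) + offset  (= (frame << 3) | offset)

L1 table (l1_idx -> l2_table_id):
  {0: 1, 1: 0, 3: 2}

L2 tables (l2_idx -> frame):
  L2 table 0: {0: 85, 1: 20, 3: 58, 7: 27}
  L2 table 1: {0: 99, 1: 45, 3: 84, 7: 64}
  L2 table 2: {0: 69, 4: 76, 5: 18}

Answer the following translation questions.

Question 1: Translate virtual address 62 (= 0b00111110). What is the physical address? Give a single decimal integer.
vaddr = 62 = 0b00111110
Split: l1_idx=0, l2_idx=7, offset=6
L1[0] = 1
L2[1][7] = 64
paddr = 64 * 8 + 6 = 518

Answer: 518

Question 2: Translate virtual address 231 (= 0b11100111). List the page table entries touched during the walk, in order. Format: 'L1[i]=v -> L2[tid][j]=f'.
Answer: L1[3]=2 -> L2[2][4]=76

Derivation:
vaddr = 231 = 0b11100111
Split: l1_idx=3, l2_idx=4, offset=7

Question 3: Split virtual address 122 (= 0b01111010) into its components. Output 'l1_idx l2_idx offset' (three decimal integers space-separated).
vaddr = 122 = 0b01111010
  top 2 bits -> l1_idx = 1
  next 3 bits -> l2_idx = 7
  bottom 3 bits -> offset = 2

Answer: 1 7 2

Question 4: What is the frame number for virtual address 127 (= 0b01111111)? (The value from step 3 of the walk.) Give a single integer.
vaddr = 127: l1_idx=1, l2_idx=7
L1[1] = 0; L2[0][7] = 27

Answer: 27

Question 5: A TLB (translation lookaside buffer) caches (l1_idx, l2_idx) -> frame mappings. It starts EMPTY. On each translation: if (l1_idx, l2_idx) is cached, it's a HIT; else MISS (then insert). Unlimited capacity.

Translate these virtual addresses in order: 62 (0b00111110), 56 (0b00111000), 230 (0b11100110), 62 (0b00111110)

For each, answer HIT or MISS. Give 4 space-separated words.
Answer: MISS HIT MISS HIT

Derivation:
vaddr=62: (0,7) not in TLB -> MISS, insert
vaddr=56: (0,7) in TLB -> HIT
vaddr=230: (3,4) not in TLB -> MISS, insert
vaddr=62: (0,7) in TLB -> HIT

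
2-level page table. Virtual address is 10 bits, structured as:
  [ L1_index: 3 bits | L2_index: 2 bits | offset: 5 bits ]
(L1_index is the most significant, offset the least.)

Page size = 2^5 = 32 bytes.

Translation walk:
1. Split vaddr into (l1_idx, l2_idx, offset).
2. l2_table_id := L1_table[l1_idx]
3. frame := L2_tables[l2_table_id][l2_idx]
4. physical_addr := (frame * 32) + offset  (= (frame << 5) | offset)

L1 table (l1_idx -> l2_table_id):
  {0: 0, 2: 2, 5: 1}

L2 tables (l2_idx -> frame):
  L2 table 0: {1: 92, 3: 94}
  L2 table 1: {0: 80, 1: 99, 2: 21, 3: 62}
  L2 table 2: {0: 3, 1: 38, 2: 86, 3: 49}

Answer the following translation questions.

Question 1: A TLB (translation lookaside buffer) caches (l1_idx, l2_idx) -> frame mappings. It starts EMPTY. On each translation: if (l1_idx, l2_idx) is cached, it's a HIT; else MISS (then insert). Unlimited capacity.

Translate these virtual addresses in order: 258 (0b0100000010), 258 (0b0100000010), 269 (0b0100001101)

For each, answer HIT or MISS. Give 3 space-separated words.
vaddr=258: (2,0) not in TLB -> MISS, insert
vaddr=258: (2,0) in TLB -> HIT
vaddr=269: (2,0) in TLB -> HIT

Answer: MISS HIT HIT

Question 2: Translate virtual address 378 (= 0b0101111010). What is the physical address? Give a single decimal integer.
Answer: 1594

Derivation:
vaddr = 378 = 0b0101111010
Split: l1_idx=2, l2_idx=3, offset=26
L1[2] = 2
L2[2][3] = 49
paddr = 49 * 32 + 26 = 1594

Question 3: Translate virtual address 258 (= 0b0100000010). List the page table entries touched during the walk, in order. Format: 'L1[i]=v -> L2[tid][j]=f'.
Answer: L1[2]=2 -> L2[2][0]=3

Derivation:
vaddr = 258 = 0b0100000010
Split: l1_idx=2, l2_idx=0, offset=2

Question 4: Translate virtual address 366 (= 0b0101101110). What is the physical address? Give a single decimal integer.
vaddr = 366 = 0b0101101110
Split: l1_idx=2, l2_idx=3, offset=14
L1[2] = 2
L2[2][3] = 49
paddr = 49 * 32 + 14 = 1582

Answer: 1582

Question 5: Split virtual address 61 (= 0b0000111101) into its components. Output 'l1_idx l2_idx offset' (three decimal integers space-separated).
Answer: 0 1 29

Derivation:
vaddr = 61 = 0b0000111101
  top 3 bits -> l1_idx = 0
  next 2 bits -> l2_idx = 1
  bottom 5 bits -> offset = 29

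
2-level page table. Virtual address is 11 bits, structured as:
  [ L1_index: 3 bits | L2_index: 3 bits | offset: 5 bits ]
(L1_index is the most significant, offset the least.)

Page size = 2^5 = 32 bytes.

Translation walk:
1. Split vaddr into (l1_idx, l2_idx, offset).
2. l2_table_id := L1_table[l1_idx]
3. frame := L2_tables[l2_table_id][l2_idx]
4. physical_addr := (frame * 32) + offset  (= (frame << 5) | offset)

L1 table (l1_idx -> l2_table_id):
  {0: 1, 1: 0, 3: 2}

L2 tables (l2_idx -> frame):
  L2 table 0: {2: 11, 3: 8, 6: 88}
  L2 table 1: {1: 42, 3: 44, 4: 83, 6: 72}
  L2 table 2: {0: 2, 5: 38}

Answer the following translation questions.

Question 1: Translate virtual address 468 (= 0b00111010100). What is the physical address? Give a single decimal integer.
vaddr = 468 = 0b00111010100
Split: l1_idx=1, l2_idx=6, offset=20
L1[1] = 0
L2[0][6] = 88
paddr = 88 * 32 + 20 = 2836

Answer: 2836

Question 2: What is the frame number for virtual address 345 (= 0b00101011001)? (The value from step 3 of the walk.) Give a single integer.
Answer: 11

Derivation:
vaddr = 345: l1_idx=1, l2_idx=2
L1[1] = 0; L2[0][2] = 11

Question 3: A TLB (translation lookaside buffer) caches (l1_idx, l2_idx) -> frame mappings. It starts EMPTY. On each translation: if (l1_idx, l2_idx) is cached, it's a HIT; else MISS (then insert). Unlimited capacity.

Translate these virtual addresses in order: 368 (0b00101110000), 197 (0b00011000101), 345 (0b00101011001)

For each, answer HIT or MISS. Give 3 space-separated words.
Answer: MISS MISS MISS

Derivation:
vaddr=368: (1,3) not in TLB -> MISS, insert
vaddr=197: (0,6) not in TLB -> MISS, insert
vaddr=345: (1,2) not in TLB -> MISS, insert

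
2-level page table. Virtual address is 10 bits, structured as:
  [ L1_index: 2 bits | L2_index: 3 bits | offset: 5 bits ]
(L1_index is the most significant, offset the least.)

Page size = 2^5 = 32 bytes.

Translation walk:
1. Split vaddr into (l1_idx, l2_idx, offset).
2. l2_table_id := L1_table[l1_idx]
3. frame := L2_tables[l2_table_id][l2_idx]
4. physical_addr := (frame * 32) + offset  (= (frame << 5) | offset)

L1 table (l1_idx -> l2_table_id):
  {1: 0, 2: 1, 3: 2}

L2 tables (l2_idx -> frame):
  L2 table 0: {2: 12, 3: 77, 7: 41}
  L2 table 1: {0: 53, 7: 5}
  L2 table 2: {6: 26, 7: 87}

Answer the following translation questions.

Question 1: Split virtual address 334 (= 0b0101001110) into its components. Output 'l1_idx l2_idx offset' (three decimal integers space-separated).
vaddr = 334 = 0b0101001110
  top 2 bits -> l1_idx = 1
  next 3 bits -> l2_idx = 2
  bottom 5 bits -> offset = 14

Answer: 1 2 14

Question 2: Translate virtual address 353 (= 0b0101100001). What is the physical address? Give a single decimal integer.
Answer: 2465

Derivation:
vaddr = 353 = 0b0101100001
Split: l1_idx=1, l2_idx=3, offset=1
L1[1] = 0
L2[0][3] = 77
paddr = 77 * 32 + 1 = 2465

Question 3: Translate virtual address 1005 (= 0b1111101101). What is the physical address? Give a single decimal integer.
vaddr = 1005 = 0b1111101101
Split: l1_idx=3, l2_idx=7, offset=13
L1[3] = 2
L2[2][7] = 87
paddr = 87 * 32 + 13 = 2797

Answer: 2797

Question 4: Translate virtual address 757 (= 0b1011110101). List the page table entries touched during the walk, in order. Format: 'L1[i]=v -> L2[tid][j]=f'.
Answer: L1[2]=1 -> L2[1][7]=5

Derivation:
vaddr = 757 = 0b1011110101
Split: l1_idx=2, l2_idx=7, offset=21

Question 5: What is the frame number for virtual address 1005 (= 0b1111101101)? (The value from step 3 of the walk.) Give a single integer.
Answer: 87

Derivation:
vaddr = 1005: l1_idx=3, l2_idx=7
L1[3] = 2; L2[2][7] = 87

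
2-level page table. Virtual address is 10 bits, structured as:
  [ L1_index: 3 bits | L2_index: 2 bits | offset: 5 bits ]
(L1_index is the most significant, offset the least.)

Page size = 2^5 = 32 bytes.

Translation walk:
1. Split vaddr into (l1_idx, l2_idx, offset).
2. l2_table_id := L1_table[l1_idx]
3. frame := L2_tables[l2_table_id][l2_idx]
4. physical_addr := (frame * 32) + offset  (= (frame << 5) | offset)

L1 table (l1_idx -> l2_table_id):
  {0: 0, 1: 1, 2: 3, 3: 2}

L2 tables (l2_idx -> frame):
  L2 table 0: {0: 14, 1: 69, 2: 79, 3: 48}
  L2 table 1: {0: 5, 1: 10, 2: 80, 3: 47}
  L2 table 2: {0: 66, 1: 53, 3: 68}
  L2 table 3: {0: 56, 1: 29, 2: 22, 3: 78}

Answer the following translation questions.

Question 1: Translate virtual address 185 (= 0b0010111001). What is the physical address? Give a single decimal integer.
Answer: 345

Derivation:
vaddr = 185 = 0b0010111001
Split: l1_idx=1, l2_idx=1, offset=25
L1[1] = 1
L2[1][1] = 10
paddr = 10 * 32 + 25 = 345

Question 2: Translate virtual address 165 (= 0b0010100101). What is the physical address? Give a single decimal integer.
Answer: 325

Derivation:
vaddr = 165 = 0b0010100101
Split: l1_idx=1, l2_idx=1, offset=5
L1[1] = 1
L2[1][1] = 10
paddr = 10 * 32 + 5 = 325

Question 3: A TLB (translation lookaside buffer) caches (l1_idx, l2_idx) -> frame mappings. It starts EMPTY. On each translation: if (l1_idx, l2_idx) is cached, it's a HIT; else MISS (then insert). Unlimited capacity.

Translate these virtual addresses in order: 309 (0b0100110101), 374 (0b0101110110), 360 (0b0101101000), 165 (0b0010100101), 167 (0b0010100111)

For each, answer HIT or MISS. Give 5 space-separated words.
Answer: MISS MISS HIT MISS HIT

Derivation:
vaddr=309: (2,1) not in TLB -> MISS, insert
vaddr=374: (2,3) not in TLB -> MISS, insert
vaddr=360: (2,3) in TLB -> HIT
vaddr=165: (1,1) not in TLB -> MISS, insert
vaddr=167: (1,1) in TLB -> HIT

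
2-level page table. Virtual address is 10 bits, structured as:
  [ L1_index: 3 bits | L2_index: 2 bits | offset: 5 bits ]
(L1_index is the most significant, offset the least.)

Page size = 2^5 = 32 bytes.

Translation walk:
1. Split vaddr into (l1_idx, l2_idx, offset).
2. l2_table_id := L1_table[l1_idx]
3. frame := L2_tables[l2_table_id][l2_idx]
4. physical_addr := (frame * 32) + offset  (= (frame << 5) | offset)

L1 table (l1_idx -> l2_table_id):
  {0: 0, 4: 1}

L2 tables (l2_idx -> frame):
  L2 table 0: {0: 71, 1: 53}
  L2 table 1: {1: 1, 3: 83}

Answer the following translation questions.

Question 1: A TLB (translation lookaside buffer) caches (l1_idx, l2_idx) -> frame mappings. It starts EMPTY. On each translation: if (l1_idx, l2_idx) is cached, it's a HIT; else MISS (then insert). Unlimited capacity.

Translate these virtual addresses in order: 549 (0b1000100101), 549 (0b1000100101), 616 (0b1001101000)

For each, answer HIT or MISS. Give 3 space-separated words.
Answer: MISS HIT MISS

Derivation:
vaddr=549: (4,1) not in TLB -> MISS, insert
vaddr=549: (4,1) in TLB -> HIT
vaddr=616: (4,3) not in TLB -> MISS, insert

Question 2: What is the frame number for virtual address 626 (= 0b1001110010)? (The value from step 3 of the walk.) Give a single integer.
vaddr = 626: l1_idx=4, l2_idx=3
L1[4] = 1; L2[1][3] = 83

Answer: 83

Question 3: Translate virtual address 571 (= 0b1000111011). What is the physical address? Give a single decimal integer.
vaddr = 571 = 0b1000111011
Split: l1_idx=4, l2_idx=1, offset=27
L1[4] = 1
L2[1][1] = 1
paddr = 1 * 32 + 27 = 59

Answer: 59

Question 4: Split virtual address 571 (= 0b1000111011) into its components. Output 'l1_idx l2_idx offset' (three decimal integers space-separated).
vaddr = 571 = 0b1000111011
  top 3 bits -> l1_idx = 4
  next 2 bits -> l2_idx = 1
  bottom 5 bits -> offset = 27

Answer: 4 1 27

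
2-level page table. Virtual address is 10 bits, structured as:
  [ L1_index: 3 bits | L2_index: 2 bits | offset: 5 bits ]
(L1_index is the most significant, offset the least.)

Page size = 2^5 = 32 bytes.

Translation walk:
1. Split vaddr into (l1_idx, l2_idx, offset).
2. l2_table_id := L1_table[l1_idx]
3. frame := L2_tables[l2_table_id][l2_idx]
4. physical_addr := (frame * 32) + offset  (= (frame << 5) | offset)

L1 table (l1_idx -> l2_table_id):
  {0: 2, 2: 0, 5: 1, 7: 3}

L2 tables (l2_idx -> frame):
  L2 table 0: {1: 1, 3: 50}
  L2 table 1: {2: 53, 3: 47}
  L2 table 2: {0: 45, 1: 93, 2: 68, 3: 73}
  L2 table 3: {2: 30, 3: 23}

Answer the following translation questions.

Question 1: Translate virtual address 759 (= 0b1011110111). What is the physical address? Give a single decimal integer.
vaddr = 759 = 0b1011110111
Split: l1_idx=5, l2_idx=3, offset=23
L1[5] = 1
L2[1][3] = 47
paddr = 47 * 32 + 23 = 1527

Answer: 1527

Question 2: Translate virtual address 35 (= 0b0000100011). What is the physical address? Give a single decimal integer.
vaddr = 35 = 0b0000100011
Split: l1_idx=0, l2_idx=1, offset=3
L1[0] = 2
L2[2][1] = 93
paddr = 93 * 32 + 3 = 2979

Answer: 2979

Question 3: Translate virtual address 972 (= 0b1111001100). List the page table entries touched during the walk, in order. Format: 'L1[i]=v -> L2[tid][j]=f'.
vaddr = 972 = 0b1111001100
Split: l1_idx=7, l2_idx=2, offset=12

Answer: L1[7]=3 -> L2[3][2]=30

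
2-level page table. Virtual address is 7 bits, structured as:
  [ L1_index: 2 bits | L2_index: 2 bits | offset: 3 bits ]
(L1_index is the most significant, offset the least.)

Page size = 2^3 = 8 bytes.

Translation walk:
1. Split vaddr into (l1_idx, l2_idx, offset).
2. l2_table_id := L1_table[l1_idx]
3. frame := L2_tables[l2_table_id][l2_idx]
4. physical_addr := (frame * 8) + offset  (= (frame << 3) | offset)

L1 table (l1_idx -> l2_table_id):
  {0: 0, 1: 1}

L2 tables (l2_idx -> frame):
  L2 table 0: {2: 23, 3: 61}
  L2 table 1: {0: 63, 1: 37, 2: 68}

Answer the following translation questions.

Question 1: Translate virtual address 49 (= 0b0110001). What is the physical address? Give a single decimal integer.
vaddr = 49 = 0b0110001
Split: l1_idx=1, l2_idx=2, offset=1
L1[1] = 1
L2[1][2] = 68
paddr = 68 * 8 + 1 = 545

Answer: 545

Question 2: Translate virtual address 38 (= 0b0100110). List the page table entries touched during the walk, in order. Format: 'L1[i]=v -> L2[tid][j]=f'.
vaddr = 38 = 0b0100110
Split: l1_idx=1, l2_idx=0, offset=6

Answer: L1[1]=1 -> L2[1][0]=63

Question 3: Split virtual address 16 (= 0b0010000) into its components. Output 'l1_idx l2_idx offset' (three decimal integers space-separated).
vaddr = 16 = 0b0010000
  top 2 bits -> l1_idx = 0
  next 2 bits -> l2_idx = 2
  bottom 3 bits -> offset = 0

Answer: 0 2 0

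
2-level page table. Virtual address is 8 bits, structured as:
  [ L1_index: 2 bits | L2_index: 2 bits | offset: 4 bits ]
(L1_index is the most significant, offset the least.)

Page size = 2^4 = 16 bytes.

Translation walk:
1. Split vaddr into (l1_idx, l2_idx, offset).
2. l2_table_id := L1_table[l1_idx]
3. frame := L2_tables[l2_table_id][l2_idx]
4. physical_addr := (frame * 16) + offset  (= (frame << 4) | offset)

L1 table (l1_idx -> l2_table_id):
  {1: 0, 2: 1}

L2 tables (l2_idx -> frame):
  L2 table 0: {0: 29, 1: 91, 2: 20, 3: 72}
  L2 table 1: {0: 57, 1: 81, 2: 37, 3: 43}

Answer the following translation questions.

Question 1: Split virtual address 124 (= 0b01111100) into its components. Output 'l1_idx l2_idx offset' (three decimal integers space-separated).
vaddr = 124 = 0b01111100
  top 2 bits -> l1_idx = 1
  next 2 bits -> l2_idx = 3
  bottom 4 bits -> offset = 12

Answer: 1 3 12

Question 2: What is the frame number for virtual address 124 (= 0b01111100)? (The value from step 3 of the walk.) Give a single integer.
Answer: 72

Derivation:
vaddr = 124: l1_idx=1, l2_idx=3
L1[1] = 0; L2[0][3] = 72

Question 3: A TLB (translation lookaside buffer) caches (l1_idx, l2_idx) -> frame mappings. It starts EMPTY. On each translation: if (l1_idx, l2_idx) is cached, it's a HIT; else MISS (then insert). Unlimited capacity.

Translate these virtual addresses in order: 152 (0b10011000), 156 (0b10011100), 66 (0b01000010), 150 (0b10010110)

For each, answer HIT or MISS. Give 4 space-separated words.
Answer: MISS HIT MISS HIT

Derivation:
vaddr=152: (2,1) not in TLB -> MISS, insert
vaddr=156: (2,1) in TLB -> HIT
vaddr=66: (1,0) not in TLB -> MISS, insert
vaddr=150: (2,1) in TLB -> HIT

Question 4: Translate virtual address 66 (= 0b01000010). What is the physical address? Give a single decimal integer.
Answer: 466

Derivation:
vaddr = 66 = 0b01000010
Split: l1_idx=1, l2_idx=0, offset=2
L1[1] = 0
L2[0][0] = 29
paddr = 29 * 16 + 2 = 466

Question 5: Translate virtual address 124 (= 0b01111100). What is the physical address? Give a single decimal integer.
vaddr = 124 = 0b01111100
Split: l1_idx=1, l2_idx=3, offset=12
L1[1] = 0
L2[0][3] = 72
paddr = 72 * 16 + 12 = 1164

Answer: 1164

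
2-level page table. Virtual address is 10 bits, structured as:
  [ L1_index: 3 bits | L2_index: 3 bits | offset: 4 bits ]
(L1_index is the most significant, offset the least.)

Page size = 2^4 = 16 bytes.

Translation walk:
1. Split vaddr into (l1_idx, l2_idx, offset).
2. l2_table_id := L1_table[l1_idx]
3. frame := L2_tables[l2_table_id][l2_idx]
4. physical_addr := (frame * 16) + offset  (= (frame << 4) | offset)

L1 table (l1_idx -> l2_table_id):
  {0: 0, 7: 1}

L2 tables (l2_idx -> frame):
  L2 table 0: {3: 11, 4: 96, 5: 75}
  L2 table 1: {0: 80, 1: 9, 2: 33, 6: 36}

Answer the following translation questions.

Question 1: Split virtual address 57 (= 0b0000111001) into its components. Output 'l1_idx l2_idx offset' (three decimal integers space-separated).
Answer: 0 3 9

Derivation:
vaddr = 57 = 0b0000111001
  top 3 bits -> l1_idx = 0
  next 3 bits -> l2_idx = 3
  bottom 4 bits -> offset = 9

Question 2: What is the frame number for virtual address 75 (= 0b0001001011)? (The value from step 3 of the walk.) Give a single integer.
vaddr = 75: l1_idx=0, l2_idx=4
L1[0] = 0; L2[0][4] = 96

Answer: 96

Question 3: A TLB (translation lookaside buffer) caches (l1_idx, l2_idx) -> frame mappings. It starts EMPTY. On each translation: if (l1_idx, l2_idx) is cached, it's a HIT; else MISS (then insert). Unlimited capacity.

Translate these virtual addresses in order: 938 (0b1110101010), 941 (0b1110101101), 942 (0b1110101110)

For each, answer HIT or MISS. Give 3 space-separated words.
vaddr=938: (7,2) not in TLB -> MISS, insert
vaddr=941: (7,2) in TLB -> HIT
vaddr=942: (7,2) in TLB -> HIT

Answer: MISS HIT HIT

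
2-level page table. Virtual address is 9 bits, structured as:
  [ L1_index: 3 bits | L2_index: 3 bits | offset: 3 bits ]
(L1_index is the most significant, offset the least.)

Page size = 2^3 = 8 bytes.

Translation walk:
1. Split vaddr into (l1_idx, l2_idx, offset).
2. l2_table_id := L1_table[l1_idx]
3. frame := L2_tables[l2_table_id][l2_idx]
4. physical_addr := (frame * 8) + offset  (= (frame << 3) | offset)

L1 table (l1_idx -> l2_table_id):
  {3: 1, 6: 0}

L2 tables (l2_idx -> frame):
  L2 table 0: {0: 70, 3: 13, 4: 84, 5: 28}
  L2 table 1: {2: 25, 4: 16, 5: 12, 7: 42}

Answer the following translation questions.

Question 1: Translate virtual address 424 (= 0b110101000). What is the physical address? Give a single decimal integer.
vaddr = 424 = 0b110101000
Split: l1_idx=6, l2_idx=5, offset=0
L1[6] = 0
L2[0][5] = 28
paddr = 28 * 8 + 0 = 224

Answer: 224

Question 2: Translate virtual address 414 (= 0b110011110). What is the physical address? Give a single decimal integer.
Answer: 110

Derivation:
vaddr = 414 = 0b110011110
Split: l1_idx=6, l2_idx=3, offset=6
L1[6] = 0
L2[0][3] = 13
paddr = 13 * 8 + 6 = 110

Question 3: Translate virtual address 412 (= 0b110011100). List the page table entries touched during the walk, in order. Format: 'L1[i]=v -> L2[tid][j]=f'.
Answer: L1[6]=0 -> L2[0][3]=13

Derivation:
vaddr = 412 = 0b110011100
Split: l1_idx=6, l2_idx=3, offset=4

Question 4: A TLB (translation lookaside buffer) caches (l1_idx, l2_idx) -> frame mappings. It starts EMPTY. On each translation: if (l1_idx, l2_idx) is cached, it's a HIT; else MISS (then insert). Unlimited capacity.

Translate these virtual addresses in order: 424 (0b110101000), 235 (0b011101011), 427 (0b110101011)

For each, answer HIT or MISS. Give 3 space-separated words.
Answer: MISS MISS HIT

Derivation:
vaddr=424: (6,5) not in TLB -> MISS, insert
vaddr=235: (3,5) not in TLB -> MISS, insert
vaddr=427: (6,5) in TLB -> HIT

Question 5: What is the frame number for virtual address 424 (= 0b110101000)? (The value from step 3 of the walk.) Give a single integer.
vaddr = 424: l1_idx=6, l2_idx=5
L1[6] = 0; L2[0][5] = 28

Answer: 28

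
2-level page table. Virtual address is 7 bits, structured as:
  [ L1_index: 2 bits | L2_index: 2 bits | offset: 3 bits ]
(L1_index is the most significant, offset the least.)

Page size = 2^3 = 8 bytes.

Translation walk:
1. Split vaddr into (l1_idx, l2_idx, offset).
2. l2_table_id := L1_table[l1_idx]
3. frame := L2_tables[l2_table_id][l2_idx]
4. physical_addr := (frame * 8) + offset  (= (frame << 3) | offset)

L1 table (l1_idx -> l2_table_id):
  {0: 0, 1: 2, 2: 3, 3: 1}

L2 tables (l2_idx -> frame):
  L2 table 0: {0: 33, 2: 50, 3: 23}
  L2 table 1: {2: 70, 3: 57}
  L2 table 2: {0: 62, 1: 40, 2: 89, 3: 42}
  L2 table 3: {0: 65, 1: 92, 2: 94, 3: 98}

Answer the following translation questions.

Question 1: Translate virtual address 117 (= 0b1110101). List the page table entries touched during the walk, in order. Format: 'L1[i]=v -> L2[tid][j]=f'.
Answer: L1[3]=1 -> L2[1][2]=70

Derivation:
vaddr = 117 = 0b1110101
Split: l1_idx=3, l2_idx=2, offset=5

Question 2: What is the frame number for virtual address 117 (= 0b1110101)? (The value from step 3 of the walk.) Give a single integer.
Answer: 70

Derivation:
vaddr = 117: l1_idx=3, l2_idx=2
L1[3] = 1; L2[1][2] = 70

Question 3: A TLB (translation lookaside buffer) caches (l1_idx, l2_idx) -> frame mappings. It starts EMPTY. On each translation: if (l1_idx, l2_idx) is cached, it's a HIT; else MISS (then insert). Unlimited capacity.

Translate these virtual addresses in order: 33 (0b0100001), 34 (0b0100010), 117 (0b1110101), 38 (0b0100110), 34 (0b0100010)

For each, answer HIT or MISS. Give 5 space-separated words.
vaddr=33: (1,0) not in TLB -> MISS, insert
vaddr=34: (1,0) in TLB -> HIT
vaddr=117: (3,2) not in TLB -> MISS, insert
vaddr=38: (1,0) in TLB -> HIT
vaddr=34: (1,0) in TLB -> HIT

Answer: MISS HIT MISS HIT HIT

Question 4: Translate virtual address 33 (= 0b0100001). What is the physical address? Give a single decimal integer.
vaddr = 33 = 0b0100001
Split: l1_idx=1, l2_idx=0, offset=1
L1[1] = 2
L2[2][0] = 62
paddr = 62 * 8 + 1 = 497

Answer: 497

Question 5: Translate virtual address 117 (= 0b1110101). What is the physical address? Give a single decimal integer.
vaddr = 117 = 0b1110101
Split: l1_idx=3, l2_idx=2, offset=5
L1[3] = 1
L2[1][2] = 70
paddr = 70 * 8 + 5 = 565

Answer: 565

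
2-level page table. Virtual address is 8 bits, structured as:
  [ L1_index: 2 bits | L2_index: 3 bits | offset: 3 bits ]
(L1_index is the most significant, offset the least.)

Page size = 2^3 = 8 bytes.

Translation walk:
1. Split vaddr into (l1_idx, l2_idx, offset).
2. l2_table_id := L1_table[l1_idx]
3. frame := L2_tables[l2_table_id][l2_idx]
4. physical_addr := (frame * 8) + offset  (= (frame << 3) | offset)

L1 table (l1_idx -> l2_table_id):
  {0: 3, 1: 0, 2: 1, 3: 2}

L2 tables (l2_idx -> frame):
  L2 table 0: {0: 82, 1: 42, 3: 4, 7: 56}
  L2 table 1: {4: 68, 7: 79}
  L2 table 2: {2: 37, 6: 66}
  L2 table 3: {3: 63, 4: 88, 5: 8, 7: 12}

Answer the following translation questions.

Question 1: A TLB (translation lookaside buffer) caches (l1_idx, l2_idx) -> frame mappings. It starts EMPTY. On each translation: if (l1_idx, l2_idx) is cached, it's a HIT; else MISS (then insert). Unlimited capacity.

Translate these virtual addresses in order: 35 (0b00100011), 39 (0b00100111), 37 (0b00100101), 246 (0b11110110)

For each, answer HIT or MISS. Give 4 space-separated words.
Answer: MISS HIT HIT MISS

Derivation:
vaddr=35: (0,4) not in TLB -> MISS, insert
vaddr=39: (0,4) in TLB -> HIT
vaddr=37: (0,4) in TLB -> HIT
vaddr=246: (3,6) not in TLB -> MISS, insert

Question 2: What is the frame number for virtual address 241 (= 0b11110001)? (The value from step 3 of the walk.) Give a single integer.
vaddr = 241: l1_idx=3, l2_idx=6
L1[3] = 2; L2[2][6] = 66

Answer: 66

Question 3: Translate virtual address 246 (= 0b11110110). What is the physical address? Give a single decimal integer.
Answer: 534

Derivation:
vaddr = 246 = 0b11110110
Split: l1_idx=3, l2_idx=6, offset=6
L1[3] = 2
L2[2][6] = 66
paddr = 66 * 8 + 6 = 534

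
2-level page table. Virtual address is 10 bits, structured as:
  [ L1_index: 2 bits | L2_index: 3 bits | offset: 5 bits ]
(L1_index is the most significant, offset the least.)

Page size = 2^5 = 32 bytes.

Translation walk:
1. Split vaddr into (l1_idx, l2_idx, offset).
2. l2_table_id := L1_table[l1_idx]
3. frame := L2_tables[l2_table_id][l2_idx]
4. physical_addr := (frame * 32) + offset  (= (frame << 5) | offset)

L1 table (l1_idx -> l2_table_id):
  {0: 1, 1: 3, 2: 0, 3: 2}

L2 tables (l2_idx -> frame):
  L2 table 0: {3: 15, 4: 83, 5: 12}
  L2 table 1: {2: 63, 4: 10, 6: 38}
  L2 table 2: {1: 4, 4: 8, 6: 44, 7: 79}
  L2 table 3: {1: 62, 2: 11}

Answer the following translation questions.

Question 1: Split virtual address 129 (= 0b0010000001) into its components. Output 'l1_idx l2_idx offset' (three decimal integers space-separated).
Answer: 0 4 1

Derivation:
vaddr = 129 = 0b0010000001
  top 2 bits -> l1_idx = 0
  next 3 bits -> l2_idx = 4
  bottom 5 bits -> offset = 1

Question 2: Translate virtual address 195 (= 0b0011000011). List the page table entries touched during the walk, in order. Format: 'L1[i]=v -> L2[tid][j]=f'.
Answer: L1[0]=1 -> L2[1][6]=38

Derivation:
vaddr = 195 = 0b0011000011
Split: l1_idx=0, l2_idx=6, offset=3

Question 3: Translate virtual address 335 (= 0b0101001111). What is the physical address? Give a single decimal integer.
vaddr = 335 = 0b0101001111
Split: l1_idx=1, l2_idx=2, offset=15
L1[1] = 3
L2[3][2] = 11
paddr = 11 * 32 + 15 = 367

Answer: 367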